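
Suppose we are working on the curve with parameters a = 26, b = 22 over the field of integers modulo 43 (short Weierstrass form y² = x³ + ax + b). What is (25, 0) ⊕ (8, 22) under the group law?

(25, 0) + (8, 22). λ = (22 - 0)/(8 - 25) ≡ 22/26 mod 43. 26⁻¹ ≡ 5 (mod 43), so λ ≡ 24.
  x = λ² - 25 - 8 = 576 - 33 ≡ 27; y = λ·(25 - 27) - 0 ≡ 38. → (27, 38)

(27, 38)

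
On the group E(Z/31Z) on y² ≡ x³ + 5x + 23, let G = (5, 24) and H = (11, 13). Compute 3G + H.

First 3G:
Repeated addition: build up to 3G.
2G: tangent at (5, 24): λ = (3·5² + 5)/(2·24) ≡ 18/17. 17⁻¹ ≡ 11 (mod 31), so λ ≡ 18·11 ≡ 12.
  x = λ² - 5 - 5 = 144 - 10 ≡ 10; y = λ·(5 - 10) - 24 ≡ 9. → (10, 9)
3G: (10, 9) + (5, 24). λ = (24 - 9)/(5 - 10) ≡ 15/26 mod 31. 26⁻¹ ≡ 6 (mod 31), so λ ≡ 28.
  x = λ² - 10 - 5 = 784 - 15 ≡ 25; y = λ·(10 - 25) - 9 ≡ 5. → (25, 5)
3G = (25, 5).
Finally 3G + H:
(25, 5) + (11, 13). λ = (13 - 5)/(11 - 25) ≡ 8/17 mod 31. 17⁻¹ ≡ 11 (mod 31) since 17·11 = 187 ≡ 1, so λ ≡ 26.
  x = λ² - 25 - 11 = 676 - 36 ≡ 20; y = λ·(25 - 20) - 5 ≡ 1. → (20, 1)

(20, 1)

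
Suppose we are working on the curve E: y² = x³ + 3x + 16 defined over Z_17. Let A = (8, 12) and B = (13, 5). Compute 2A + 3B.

First 2A:
Repeated addition: build up to 2A.
2A: tangent at (8, 12): λ = (3·8² + 3)/(2·12) ≡ 8/7. 7⁻¹ ≡ 5 (mod 17) since 7·5 = 35 ≡ 1, so λ ≡ 8·5 ≡ 6.
  x = λ² - 8 - 8 = 36 - 16 ≡ 3; y = λ·(8 - 3) - 12 ≡ 1. → (3, 1)
2A = (3, 1).
Next 3B:
Repeated addition: build up to 3B.
2B: tangent at (13, 5): λ = (3·13² + 3)/(2·5) ≡ 0/10. 10⁻¹ ≡ 12 (mod 17), so λ ≡ 0·12 ≡ 0.
  x = λ² - 13 - 13 = 0 - 26 ≡ 8; y = λ·(13 - 8) - 5 ≡ 12. → (8, 12)
3B: (8, 12) + (13, 5). λ = (5 - 12)/(13 - 8) ≡ 10/5 mod 17. 5⁻¹ ≡ 7 (mod 17) since 5·7 = 35 ≡ 1, so λ ≡ 2.
  x = λ² - 8 - 13 = 4 - 21 ≡ 0; y = λ·(8 - 0) - 12 ≡ 4. → (0, 4)
3B = (0, 4).
Finally 2A + 3B:
(3, 1) + (0, 4). λ = (4 - 1)/(0 - 3) ≡ 3/14 mod 17. 14⁻¹ ≡ 11 (mod 17) since 14·11 = 154 ≡ 1, so λ ≡ 16.
  x = λ² - 3 - 0 = 256 - 3 ≡ 15; y = λ·(3 - 15) - 1 ≡ 11. → (15, 11)

(15, 11)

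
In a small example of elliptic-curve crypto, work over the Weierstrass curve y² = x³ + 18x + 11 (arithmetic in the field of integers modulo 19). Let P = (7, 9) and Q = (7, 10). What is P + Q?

The two points share x = 7 and their y-coordinates satisfy 9 + 10 ≡ 0 (mod 19), so they are inverses. Their sum is the point at infinity.

O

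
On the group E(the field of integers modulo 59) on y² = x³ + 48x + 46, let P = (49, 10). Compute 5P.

Double-and-add on 5 = (101)₂. Start with P = (49, 10) for the leading 1-bit.
double: tangent at (49, 10): λ = (3·49² + 48)/(2·10) ≡ 53/20. 20⁻¹ ≡ 3 (mod 59) since 20·3 = 60 ≡ 1, so λ ≡ 53·3 ≡ 41.
  x = λ² - 49 - 49 = 1681 - 98 ≡ 49; y = λ·(49 - 49) - 10 ≡ 49. → (49, 49)
double: tangent at (49, 49): λ = (3·49² + 48)/(2·49) ≡ 53/39. 39⁻¹ ≡ 56 (mod 59) since 39·56 = 2184 ≡ 1, so λ ≡ 53·56 ≡ 18.
  x = λ² - 49 - 49 = 324 - 98 ≡ 49; y = λ·(49 - 49) - 49 ≡ 10. → (49, 10)
add P: tangent at (49, 10): λ = (3·49² + 48)/(2·10) ≡ 53/20. 20⁻¹ ≡ 3 (mod 59), so λ ≡ 53·3 ≡ 41.
  x = λ² - 49 - 49 = 1681 - 98 ≡ 49; y = λ·(49 - 49) - 10 ≡ 49. → (49, 49)

(49, 49)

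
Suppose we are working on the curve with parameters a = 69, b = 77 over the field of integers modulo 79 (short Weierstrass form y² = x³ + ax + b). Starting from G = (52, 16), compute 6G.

(46, 40)

Double-and-add on 6 = (110)₂. Start with G = (52, 16) for the leading 1-bit.
double: tangent at (52, 16): λ = (3·52² + 69)/(2·16) ≡ 44/32. 32⁻¹ ≡ 42 (mod 79) since 32·42 = 1344 ≡ 1, so λ ≡ 44·42 ≡ 31.
  x = λ² - 52 - 52 = 961 - 104 ≡ 67; y = λ·(52 - 67) - 16 ≡ 72. → (67, 72)
add G: (67, 72) + (52, 16). λ = (16 - 72)/(52 - 67) ≡ 23/64 mod 79. 64⁻¹ ≡ 21 (mod 79), so λ ≡ 9.
  x = λ² - 67 - 52 = 81 - 119 ≡ 41; y = λ·(67 - 41) - 72 ≡ 4. → (41, 4)
double: tangent at (41, 4): λ = (3·41² + 69)/(2·4) ≡ 56/8. 8⁻¹ ≡ 10 (mod 79) since 8·10 = 80 ≡ 1, so λ ≡ 56·10 ≡ 7.
  x = λ² - 41 - 41 = 49 - 82 ≡ 46; y = λ·(41 - 46) - 4 ≡ 40. → (46, 40)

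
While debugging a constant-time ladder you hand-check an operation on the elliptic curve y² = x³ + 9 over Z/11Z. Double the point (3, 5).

tangent at (3, 5): λ = (3·3² + 0)/(2·5) ≡ 5/10. 10⁻¹ ≡ 10 (mod 11) since 10·10 = 100 ≡ 1, so λ ≡ 5·10 ≡ 6.
  x = λ² - 3 - 3 = 36 - 6 ≡ 8; y = λ·(3 - 8) - 5 ≡ 9. → (8, 9)

(8, 9)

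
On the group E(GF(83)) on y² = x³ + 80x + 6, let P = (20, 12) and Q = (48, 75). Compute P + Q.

(20, 12) + (48, 75). λ = (75 - 12)/(48 - 20) ≡ 63/28 mod 83. 28⁻¹ ≡ 3 (mod 83) since 28·3 = 84 ≡ 1, so λ ≡ 23.
  x = λ² - 20 - 48 = 529 - 68 ≡ 46; y = λ·(20 - 46) - 12 ≡ 54. → (46, 54)

(46, 54)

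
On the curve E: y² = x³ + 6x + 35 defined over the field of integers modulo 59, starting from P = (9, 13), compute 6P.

(13, 56)

Repeated addition: build up to 6P.
2P: tangent at (9, 13): λ = (3·9² + 6)/(2·13) ≡ 13/26. 26⁻¹ ≡ 25 (mod 59), so λ ≡ 13·25 ≡ 30.
  x = λ² - 9 - 9 = 900 - 18 ≡ 56; y = λ·(9 - 56) - 13 ≡ 52. → (56, 52)
3P: (56, 52) + (9, 13). λ = (13 - 52)/(9 - 56) ≡ 20/12 mod 59. 12⁻¹ ≡ 5 (mod 59), so λ ≡ 41.
  x = λ² - 56 - 9 = 1681 - 65 ≡ 23; y = λ·(56 - 23) - 52 ≡ 3. → (23, 3)
4P: (23, 3) + (9, 13). λ = (13 - 3)/(9 - 23) ≡ 10/45 mod 59. 45⁻¹ ≡ 21 (mod 59), so λ ≡ 33.
  x = λ² - 23 - 9 = 1089 - 32 ≡ 54; y = λ·(23 - 54) - 3 ≡ 36. → (54, 36)
5P: (54, 36) + (9, 13). λ = (13 - 36)/(9 - 54) ≡ 36/14 mod 59. 14⁻¹ ≡ 38 (mod 59) since 14·38 = 532 ≡ 1, so λ ≡ 11.
  x = λ² - 54 - 9 = 121 - 63 ≡ 58; y = λ·(54 - 58) - 36 ≡ 38. → (58, 38)
6P: (58, 38) + (9, 13). λ = (13 - 38)/(9 - 58) ≡ 34/10 mod 59. 10⁻¹ ≡ 6 (mod 59), so λ ≡ 27.
  x = λ² - 58 - 9 = 729 - 67 ≡ 13; y = λ·(58 - 13) - 38 ≡ 56. → (13, 56)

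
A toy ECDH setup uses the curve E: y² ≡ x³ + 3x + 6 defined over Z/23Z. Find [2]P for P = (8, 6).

tangent at (8, 6): λ = (3·8² + 3)/(2·6) ≡ 11/12. 12⁻¹ ≡ 2 (mod 23), so λ ≡ 11·2 ≡ 22.
  x = λ² - 8 - 8 = 484 - 16 ≡ 8; y = λ·(8 - 8) - 6 ≡ 17. → (8, 17)

(8, 17)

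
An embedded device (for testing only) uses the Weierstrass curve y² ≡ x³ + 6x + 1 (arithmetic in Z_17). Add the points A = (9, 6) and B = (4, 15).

(9, 6) + (4, 15). λ = (15 - 6)/(4 - 9) ≡ 9/12 mod 17. 12⁻¹ ≡ 10 (mod 17) since 12·10 = 120 ≡ 1, so λ ≡ 5.
  x = λ² - 9 - 4 = 25 - 13 ≡ 12; y = λ·(9 - 12) - 6 ≡ 13. → (12, 13)

(12, 13)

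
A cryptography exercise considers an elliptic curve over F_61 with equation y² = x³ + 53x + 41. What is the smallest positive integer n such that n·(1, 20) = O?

2P: tangent at (1, 20): λ = (3·1² + 53)/(2·20) ≡ 56/40. 40⁻¹ ≡ 29 (mod 61) since 40·29 = 1160 ≡ 1, so λ ≡ 56·29 ≡ 38.
  x = λ² - 1 - 1 = 1444 - 2 ≡ 39; y = λ·(1 - 39) - 20 ≡ 0. → (39, 0)
3P: (39, 0) + (1, 20). λ = (20 - 0)/(1 - 39) ≡ 20/23 mod 61. 23⁻¹ ≡ 8 (mod 61) since 23·8 = 184 ≡ 1, so λ ≡ 38.
  x = λ² - 39 - 1 = 1444 - 40 ≡ 1; y = λ·(39 - 1) - 0 ≡ 41. → (1, 41)
4P: (1, 41) + (1, 20): same x and y₁ ≡ -y₂, so the sum is O.
4P = O, so the order is 4.

4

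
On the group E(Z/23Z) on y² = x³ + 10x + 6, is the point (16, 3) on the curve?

no

y² = 3² ≡ 9; x³ + 10x + 6 = 4262 ≡ 7 (mod 23). 9 ≠ 7.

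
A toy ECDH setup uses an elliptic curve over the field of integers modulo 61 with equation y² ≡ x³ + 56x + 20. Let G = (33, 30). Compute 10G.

(46, 21)

Repeated addition: build up to 10G.
2G: tangent at (33, 30): λ = (3·33² + 56)/(2·30) ≡ 29/60. 60⁻¹ ≡ 60 (mod 61) since 60·60 = 3600 ≡ 1, so λ ≡ 29·60 ≡ 32.
  x = λ² - 33 - 33 = 1024 - 66 ≡ 43; y = λ·(33 - 43) - 30 ≡ 16. → (43, 16)
3G: (43, 16) + (33, 30). λ = (30 - 16)/(33 - 43) ≡ 14/51 mod 61. 51⁻¹ ≡ 6 (mod 61), so λ ≡ 23.
  x = λ² - 43 - 33 = 529 - 76 ≡ 26; y = λ·(43 - 26) - 16 ≡ 9. → (26, 9)
4G: (26, 9) + (33, 30). λ = (30 - 9)/(33 - 26) ≡ 21/7 mod 61. 7⁻¹ ≡ 35 (mod 61) since 7·35 = 245 ≡ 1, so λ ≡ 3.
  x = λ² - 26 - 33 = 9 - 59 ≡ 11; y = λ·(26 - 11) - 9 ≡ 36. → (11, 36)
5G: (11, 36) + (33, 30). λ = (30 - 36)/(33 - 11) ≡ 55/22 mod 61. 22⁻¹ ≡ 25 (mod 61) since 22·25 = 550 ≡ 1, so λ ≡ 33.
  x = λ² - 11 - 33 = 1089 - 44 ≡ 8; y = λ·(11 - 8) - 36 ≡ 2. → (8, 2)
6G: (8, 2) + (33, 30). λ = (30 - 2)/(33 - 8) ≡ 28/25 mod 61. 25⁻¹ ≡ 22 (mod 61), so λ ≡ 6.
  x = λ² - 8 - 33 = 36 - 41 ≡ 56; y = λ·(8 - 56) - 2 ≡ 15. → (56, 15)
7G: (56, 15) + (33, 30). λ = (30 - 15)/(33 - 56) ≡ 15/38 mod 61. 38⁻¹ ≡ 53 (mod 61), so λ ≡ 2.
  x = λ² - 56 - 33 = 4 - 89 ≡ 37; y = λ·(56 - 37) - 15 ≡ 23. → (37, 23)
8G: (37, 23) + (33, 30). λ = (30 - 23)/(33 - 37) ≡ 7/57 mod 61. 57⁻¹ ≡ 15 (mod 61) since 57·15 = 855 ≡ 1, so λ ≡ 44.
  x = λ² - 37 - 33 = 1936 - 70 ≡ 36; y = λ·(37 - 36) - 23 ≡ 21. → (36, 21)
9G: (36, 21) + (33, 30). λ = (30 - 21)/(33 - 36) ≡ 9/58 mod 61. 58⁻¹ ≡ 20 (mod 61) since 58·20 = 1160 ≡ 1, so λ ≡ 58.
  x = λ² - 36 - 33 = 3364 - 69 ≡ 1; y = λ·(36 - 1) - 21 ≡ 57. → (1, 57)
10G: (1, 57) + (33, 30). λ = (30 - 57)/(33 - 1) ≡ 34/32 mod 61. 32⁻¹ ≡ 21 (mod 61), so λ ≡ 43.
  x = λ² - 1 - 33 = 1849 - 34 ≡ 46; y = λ·(1 - 46) - 57 ≡ 21. → (46, 21)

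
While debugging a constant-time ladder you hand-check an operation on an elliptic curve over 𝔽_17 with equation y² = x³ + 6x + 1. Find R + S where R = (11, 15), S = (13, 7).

(11, 15) + (13, 7). λ = (7 - 15)/(13 - 11) ≡ 9/2 mod 17. 2⁻¹ ≡ 9 (mod 17), so λ ≡ 13.
  x = λ² - 11 - 13 = 169 - 24 ≡ 9; y = λ·(11 - 9) - 15 ≡ 11. → (9, 11)

(9, 11)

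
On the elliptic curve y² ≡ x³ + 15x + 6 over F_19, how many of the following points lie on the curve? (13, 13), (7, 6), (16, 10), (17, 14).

2

(13, 13): 13² ≡ 17, rhs ≡ 4 → off.
(7, 6): 6² ≡ 17, rhs ≡ 17 → on.
(16, 10): 10² ≡ 5, rhs ≡ 10 → off.
(17, 14): 14² ≡ 6, rhs ≡ 6 → on.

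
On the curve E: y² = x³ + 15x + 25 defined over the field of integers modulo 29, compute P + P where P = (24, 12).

tangent at (24, 12): λ = (3·24² + 15)/(2·12) ≡ 3/24. 24⁻¹ ≡ 23 (mod 29), so λ ≡ 3·23 ≡ 11.
  x = λ² - 24 - 24 = 121 - 48 ≡ 15; y = λ·(24 - 15) - 12 ≡ 0. → (15, 0)

(15, 0)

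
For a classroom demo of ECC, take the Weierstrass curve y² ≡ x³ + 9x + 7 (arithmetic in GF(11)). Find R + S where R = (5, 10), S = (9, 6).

(5, 10) + (9, 6). λ = (6 - 10)/(9 - 5) ≡ 7/4 mod 11. 4⁻¹ ≡ 3 (mod 11), so λ ≡ 10.
  x = λ² - 5 - 9 = 100 - 14 ≡ 9; y = λ·(5 - 9) - 10 ≡ 5. → (9, 5)

(9, 5)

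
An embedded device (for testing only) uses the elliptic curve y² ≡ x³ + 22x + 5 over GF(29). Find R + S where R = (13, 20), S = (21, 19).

(0, 11)

(13, 20) + (21, 19). λ = (19 - 20)/(21 - 13) ≡ 28/8 mod 29. 8⁻¹ ≡ 11 (mod 29) since 8·11 = 88 ≡ 1, so λ ≡ 18.
  x = λ² - 13 - 21 = 324 - 34 ≡ 0; y = λ·(13 - 0) - 20 ≡ 11. → (0, 11)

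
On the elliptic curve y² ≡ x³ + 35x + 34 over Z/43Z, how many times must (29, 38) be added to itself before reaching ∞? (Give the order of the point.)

2P: tangent at (29, 38): λ = (3·29² + 35)/(2·38) ≡ 21/33. 33⁻¹ ≡ 30 (mod 43), so λ ≡ 21·30 ≡ 28.
  x = λ² - 29 - 29 = 784 - 58 ≡ 38; y = λ·(29 - 38) - 38 ≡ 11. → (38, 11)
3P: (38, 11) + (29, 38). λ = (38 - 11)/(29 - 38) ≡ 27/34 mod 43. 34⁻¹ ≡ 19 (mod 43) since 34·19 = 646 ≡ 1, so λ ≡ 40.
  x = λ² - 38 - 29 = 1600 - 67 ≡ 28; y = λ·(38 - 28) - 11 ≡ 2. → (28, 2)
4P: (28, 2) + (29, 38). λ = (38 - 2)/(29 - 28) ≡ 36/1 mod 43. 1⁻¹ ≡ 1 (mod 43), so λ ≡ 36.
  x = λ² - 28 - 29 = 1296 - 57 ≡ 35; y = λ·(28 - 35) - 2 ≡ 4. → (35, 4)
5P: (35, 4) + (29, 38). λ = (38 - 4)/(29 - 35) ≡ 34/37 mod 43. 37⁻¹ ≡ 7 (mod 43) since 37·7 = 259 ≡ 1, so λ ≡ 23.
  x = λ² - 35 - 29 = 529 - 64 ≡ 35; y = λ·(35 - 35) - 4 ≡ 39. → (35, 39)
6P: (35, 39) + (29, 38). λ = (38 - 39)/(29 - 35) ≡ 42/37 mod 43. 37⁻¹ ≡ 7 (mod 43) since 37·7 = 259 ≡ 1, so λ ≡ 36.
  x = λ² - 35 - 29 = 1296 - 64 ≡ 28; y = λ·(35 - 28) - 39 ≡ 41. → (28, 41)
7P: (28, 41) + (29, 38). λ = (38 - 41)/(29 - 28) ≡ 40/1 mod 43. 1⁻¹ ≡ 1 (mod 43), so λ ≡ 40.
  x = λ² - 28 - 29 = 1600 - 57 ≡ 38; y = λ·(28 - 38) - 41 ≡ 32. → (38, 32)
8P: (38, 32) + (29, 38). λ = (38 - 32)/(29 - 38) ≡ 6/34 mod 43. 34⁻¹ ≡ 19 (mod 43) since 34·19 = 646 ≡ 1, so λ ≡ 28.
  x = λ² - 38 - 29 = 784 - 67 ≡ 29; y = λ·(38 - 29) - 32 ≡ 5. → (29, 5)
9P: (29, 5) + (29, 38): same x and y₁ ≡ -y₂, so the sum is ∞.
9P = ∞, so the order is 9.

9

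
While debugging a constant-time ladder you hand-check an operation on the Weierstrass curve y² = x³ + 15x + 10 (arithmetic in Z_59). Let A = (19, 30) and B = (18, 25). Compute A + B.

(47, 7)

(19, 30) + (18, 25). λ = (25 - 30)/(18 - 19) ≡ 54/58 mod 59. 58⁻¹ ≡ 58 (mod 59), so λ ≡ 5.
  x = λ² - 19 - 18 = 25 - 37 ≡ 47; y = λ·(19 - 47) - 30 ≡ 7. → (47, 7)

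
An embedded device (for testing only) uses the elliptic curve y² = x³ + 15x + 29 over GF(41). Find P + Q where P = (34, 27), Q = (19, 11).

(9, 27)

(34, 27) + (19, 11). λ = (11 - 27)/(19 - 34) ≡ 25/26 mod 41. 26⁻¹ ≡ 30 (mod 41), so λ ≡ 12.
  x = λ² - 34 - 19 = 144 - 53 ≡ 9; y = λ·(34 - 9) - 27 ≡ 27. → (9, 27)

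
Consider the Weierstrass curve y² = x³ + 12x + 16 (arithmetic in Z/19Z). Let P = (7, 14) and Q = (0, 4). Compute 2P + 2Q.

(12, 8)

First 2P:
Repeated addition: build up to 2P.
2P: tangent at (7, 14): λ = (3·7² + 12)/(2·14) ≡ 7/9. 9⁻¹ ≡ 17 (mod 19) since 9·17 = 153 ≡ 1, so λ ≡ 7·17 ≡ 5.
  x = λ² - 7 - 7 = 25 - 14 ≡ 11; y = λ·(7 - 11) - 14 ≡ 4. → (11, 4)
2P = (11, 4).
Next 2Q:
Repeated addition: build up to 2Q.
2Q: tangent at (0, 4): λ = (3·0² + 12)/(2·4) ≡ 12/8. 8⁻¹ ≡ 12 (mod 19) since 8·12 = 96 ≡ 1, so λ ≡ 12·12 ≡ 11.
  x = λ² - 0 - 0 = 121 - 0 ≡ 7; y = λ·(0 - 7) - 4 ≡ 14. → (7, 14)
2Q = (7, 14).
Finally 2P + 2Q:
(11, 4) + (7, 14). λ = (14 - 4)/(7 - 11) ≡ 10/15 mod 19. 15⁻¹ ≡ 14 (mod 19), so λ ≡ 7.
  x = λ² - 11 - 7 = 49 - 18 ≡ 12; y = λ·(11 - 12) - 4 ≡ 8. → (12, 8)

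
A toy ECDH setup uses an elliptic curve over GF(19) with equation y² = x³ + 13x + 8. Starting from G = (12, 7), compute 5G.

(12, 12)

Double-and-add on 5 = (101)₂. Start with G = (12, 7) for the leading 1-bit.
double: tangent at (12, 7): λ = (3·12² + 13)/(2·7) ≡ 8/14. 14⁻¹ ≡ 15 (mod 19), so λ ≡ 8·15 ≡ 6.
  x = λ² - 12 - 12 = 36 - 24 ≡ 12; y = λ·(12 - 12) - 7 ≡ 12. → (12, 12)
double: tangent at (12, 12): λ = (3·12² + 13)/(2·12) ≡ 8/5. 5⁻¹ ≡ 4 (mod 19) since 5·4 = 20 ≡ 1, so λ ≡ 8·4 ≡ 13.
  x = λ² - 12 - 12 = 169 - 24 ≡ 12; y = λ·(12 - 12) - 12 ≡ 7. → (12, 7)
add G: tangent at (12, 7): λ = (3·12² + 13)/(2·7) ≡ 8/14. 14⁻¹ ≡ 15 (mod 19), so λ ≡ 8·15 ≡ 6.
  x = λ² - 12 - 12 = 36 - 24 ≡ 12; y = λ·(12 - 12) - 7 ≡ 12. → (12, 12)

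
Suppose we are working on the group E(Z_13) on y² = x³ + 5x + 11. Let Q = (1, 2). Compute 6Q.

Repeated addition: build up to 6Q.
2Q: tangent at (1, 2): λ = (3·1² + 5)/(2·2) ≡ 8/4. 4⁻¹ ≡ 10 (mod 13), so λ ≡ 8·10 ≡ 2.
  x = λ² - 1 - 1 = 4 - 2 ≡ 2; y = λ·(1 - 2) - 2 ≡ 9. → (2, 9)
3Q: (2, 9) + (1, 2). λ = (2 - 9)/(1 - 2) ≡ 6/12 mod 13. 12⁻¹ ≡ 12 (mod 13), so λ ≡ 7.
  x = λ² - 2 - 1 = 49 - 3 ≡ 7; y = λ·(2 - 7) - 9 ≡ 8. → (7, 8)
4Q: (7, 8) + (1, 2). λ = (2 - 8)/(1 - 7) ≡ 7/7 mod 13. 7⁻¹ ≡ 2 (mod 13) since 7·2 = 14 ≡ 1, so λ ≡ 1.
  x = λ² - 7 - 1 = 1 - 8 ≡ 6; y = λ·(7 - 6) - 8 ≡ 6. → (6, 6)
5Q: (6, 6) + (1, 2). λ = (2 - 6)/(1 - 6) ≡ 9/8 mod 13. 8⁻¹ ≡ 5 (mod 13) since 8·5 = 40 ≡ 1, so λ ≡ 6.
  x = λ² - 6 - 1 = 36 - 7 ≡ 3; y = λ·(6 - 3) - 6 ≡ 12. → (3, 12)
6Q: (3, 12) + (1, 2). λ = (2 - 12)/(1 - 3) ≡ 3/11 mod 13. 11⁻¹ ≡ 6 (mod 13) since 11·6 = 66 ≡ 1, so λ ≡ 5.
  x = λ² - 3 - 1 = 25 - 4 ≡ 8; y = λ·(3 - 8) - 12 ≡ 2. → (8, 2)

(8, 2)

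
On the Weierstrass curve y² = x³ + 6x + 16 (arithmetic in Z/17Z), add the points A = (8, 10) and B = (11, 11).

(0, 4)

(8, 10) + (11, 11). λ = (11 - 10)/(11 - 8) ≡ 1/3 mod 17. 3⁻¹ ≡ 6 (mod 17) since 3·6 = 18 ≡ 1, so λ ≡ 6.
  x = λ² - 8 - 11 = 36 - 19 ≡ 0; y = λ·(8 - 0) - 10 ≡ 4. → (0, 4)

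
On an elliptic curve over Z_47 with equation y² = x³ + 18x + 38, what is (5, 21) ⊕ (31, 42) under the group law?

(12, 33)

(5, 21) + (31, 42). λ = (42 - 21)/(31 - 5) ≡ 21/26 mod 47. 26⁻¹ ≡ 38 (mod 47) since 26·38 = 988 ≡ 1, so λ ≡ 46.
  x = λ² - 5 - 31 = 2116 - 36 ≡ 12; y = λ·(5 - 12) - 21 ≡ 33. → (12, 33)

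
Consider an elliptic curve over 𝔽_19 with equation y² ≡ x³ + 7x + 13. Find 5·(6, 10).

Write Q = (6, 10).
Repeated addition: build up to 5Q.
2Q: tangent at (6, 10): λ = (3·6² + 7)/(2·10) ≡ 1/1. 1⁻¹ ≡ 1 (mod 19) since 1·1 = 1 ≡ 1, so λ ≡ 1·1 ≡ 1.
  x = λ² - 6 - 6 = 1 - 12 ≡ 8; y = λ·(6 - 8) - 10 ≡ 7. → (8, 7)
3Q: (8, 7) + (6, 10). λ = (10 - 7)/(6 - 8) ≡ 3/17 mod 19. 17⁻¹ ≡ 9 (mod 19) since 17·9 = 153 ≡ 1, so λ ≡ 8.
  x = λ² - 8 - 6 = 64 - 14 ≡ 12; y = λ·(8 - 12) - 7 ≡ 18. → (12, 18)
4Q: (12, 18) + (6, 10). λ = (10 - 18)/(6 - 12) ≡ 11/13 mod 19. 13⁻¹ ≡ 3 (mod 19) since 13·3 = 39 ≡ 1, so λ ≡ 14.
  x = λ² - 12 - 6 = 196 - 18 ≡ 7; y = λ·(12 - 7) - 18 ≡ 14. → (7, 14)
5Q: (7, 14) + (6, 10). λ = (10 - 14)/(6 - 7) ≡ 15/18 mod 19. 18⁻¹ ≡ 18 (mod 19) since 18·18 = 324 ≡ 1, so λ ≡ 4.
  x = λ² - 7 - 6 = 16 - 13 ≡ 3; y = λ·(7 - 3) - 14 ≡ 2. → (3, 2)

(3, 2)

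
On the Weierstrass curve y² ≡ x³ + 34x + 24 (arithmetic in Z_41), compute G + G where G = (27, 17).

(29, 26)

tangent at (27, 17): λ = (3·27² + 34)/(2·17) ≡ 7/34. 34⁻¹ ≡ 35 (mod 41), so λ ≡ 7·35 ≡ 40.
  x = λ² - 27 - 27 = 1600 - 54 ≡ 29; y = λ·(27 - 29) - 17 ≡ 26. → (29, 26)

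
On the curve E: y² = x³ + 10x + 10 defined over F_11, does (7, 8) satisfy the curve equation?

no

y² = 8² ≡ 9; x³ + 10x + 10 = 423 ≡ 5 (mod 11). 9 ≠ 5.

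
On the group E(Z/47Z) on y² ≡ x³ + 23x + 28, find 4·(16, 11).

Write Q = (16, 11).
Double-and-add on 4 = (100)₂. Start with Q = (16, 11) for the leading 1-bit.
double: tangent at (16, 11): λ = (3·16² + 23)/(2·11) ≡ 39/22. 22⁻¹ ≡ 15 (mod 47) since 22·15 = 330 ≡ 1, so λ ≡ 39·15 ≡ 21.
  x = λ² - 16 - 16 = 441 - 32 ≡ 33; y = λ·(16 - 33) - 11 ≡ 8. → (33, 8)
double: tangent at (33, 8): λ = (3·33² + 23)/(2·8) ≡ 0/16. 16⁻¹ ≡ 3 (mod 47) since 16·3 = 48 ≡ 1, so λ ≡ 0·3 ≡ 0.
  x = λ² - 33 - 33 = 0 - 66 ≡ 28; y = λ·(33 - 28) - 8 ≡ 39. → (28, 39)

(28, 39)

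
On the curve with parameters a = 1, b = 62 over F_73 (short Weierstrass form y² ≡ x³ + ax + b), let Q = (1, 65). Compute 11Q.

(32, 31)

Double-and-add on 11 = (1011)₂. Start with Q = (1, 65) for the leading 1-bit.
double: tangent at (1, 65): λ = (3·1² + 1)/(2·65) ≡ 4/57. 57⁻¹ ≡ 41 (mod 73), so λ ≡ 4·41 ≡ 18.
  x = λ² - 1 - 1 = 324 - 2 ≡ 30; y = λ·(1 - 30) - 65 ≡ 70. → (30, 70)
double: tangent at (30, 70): λ = (3·30² + 1)/(2·70) ≡ 0/67. 67⁻¹ ≡ 12 (mod 73), so λ ≡ 0·12 ≡ 0.
  x = λ² - 30 - 30 = 0 - 60 ≡ 13; y = λ·(30 - 13) - 70 ≡ 3. → (13, 3)
add Q: (13, 3) + (1, 65). λ = (65 - 3)/(1 - 13) ≡ 62/61 mod 73. 61⁻¹ ≡ 6 (mod 73), so λ ≡ 7.
  x = λ² - 13 - 1 = 49 - 14 ≡ 35; y = λ·(13 - 35) - 3 ≡ 62. → (35, 62)
double: tangent at (35, 62): λ = (3·35² + 1)/(2·62) ≡ 26/51. 51⁻¹ ≡ 63 (mod 73), so λ ≡ 26·63 ≡ 32.
  x = λ² - 35 - 35 = 1024 - 70 ≡ 5; y = λ·(35 - 5) - 62 ≡ 22. → (5, 22)
add Q: (5, 22) + (1, 65). λ = (65 - 22)/(1 - 5) ≡ 43/69 mod 73. 69⁻¹ ≡ 18 (mod 73), so λ ≡ 44.
  x = λ² - 5 - 1 = 1936 - 6 ≡ 32; y = λ·(5 - 32) - 22 ≡ 31. → (32, 31)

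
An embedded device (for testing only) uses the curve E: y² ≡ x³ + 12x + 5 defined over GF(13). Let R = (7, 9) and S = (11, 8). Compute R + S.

(7, 9) + (11, 8). λ = (8 - 9)/(11 - 7) ≡ 12/4 mod 13. 4⁻¹ ≡ 10 (mod 13), so λ ≡ 3.
  x = λ² - 7 - 11 = 9 - 18 ≡ 4; y = λ·(7 - 4) - 9 ≡ 0. → (4, 0)

(4, 0)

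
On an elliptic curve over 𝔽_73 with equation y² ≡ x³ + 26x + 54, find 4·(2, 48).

Write G = (2, 48).
Repeated addition: build up to 4G.
2G: tangent at (2, 48): λ = (3·2² + 26)/(2·48) ≡ 38/23. 23⁻¹ ≡ 54 (mod 73), so λ ≡ 38·54 ≡ 8.
  x = λ² - 2 - 2 = 64 - 4 ≡ 60; y = λ·(2 - 60) - 48 ≡ 72. → (60, 72)
3G: (60, 72) + (2, 48). λ = (48 - 72)/(2 - 60) ≡ 49/15 mod 73. 15⁻¹ ≡ 39 (mod 73) since 15·39 = 585 ≡ 1, so λ ≡ 13.
  x = λ² - 60 - 2 = 169 - 62 ≡ 34; y = λ·(60 - 34) - 72 ≡ 47. → (34, 47)
4G: (34, 47) + (2, 48). λ = (48 - 47)/(2 - 34) ≡ 1/41 mod 73. 41⁻¹ ≡ 57 (mod 73), so λ ≡ 57.
  x = λ² - 34 - 2 = 3249 - 36 ≡ 1; y = λ·(34 - 1) - 47 ≡ 9. → (1, 9)

(1, 9)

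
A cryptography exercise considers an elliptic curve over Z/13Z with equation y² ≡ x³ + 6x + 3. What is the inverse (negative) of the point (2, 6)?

-(2, 6) = (2, -6 mod 13) = (2, 7).

(2, 7)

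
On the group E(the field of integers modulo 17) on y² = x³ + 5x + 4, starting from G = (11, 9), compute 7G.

(11, 8)

Repeated addition: build up to 7G.
2G: tangent at (11, 9): λ = (3·11² + 5)/(2·9) ≡ 11/1. 1⁻¹ ≡ 1 (mod 17) since 1·1 = 1 ≡ 1, so λ ≡ 11·1 ≡ 11.
  x = λ² - 11 - 11 = 121 - 22 ≡ 14; y = λ·(11 - 14) - 9 ≡ 9. → (14, 9)
3G: (14, 9) + (11, 9). λ = (9 - 9)/(11 - 14) ≡ 0/14 mod 17. 14⁻¹ ≡ 11 (mod 17) since 14·11 = 154 ≡ 1, so λ ≡ 0.
  x = λ² - 14 - 11 = 0 - 25 ≡ 9; y = λ·(14 - 9) - 9 ≡ 8. → (9, 8)
4G: (9, 8) + (11, 9). λ = (9 - 8)/(11 - 9) ≡ 1/2 mod 17. 2⁻¹ ≡ 9 (mod 17) since 2·9 = 18 ≡ 1, so λ ≡ 9.
  x = λ² - 9 - 11 = 81 - 20 ≡ 10; y = λ·(9 - 10) - 8 ≡ 0. → (10, 0)
5G: (10, 0) + (11, 9). λ = (9 - 0)/(11 - 10) ≡ 9/1 mod 17. 1⁻¹ ≡ 1 (mod 17), so λ ≡ 9.
  x = λ² - 10 - 11 = 81 - 21 ≡ 9; y = λ·(10 - 9) - 0 ≡ 9. → (9, 9)
6G: (9, 9) + (11, 9). λ = (9 - 9)/(11 - 9) ≡ 0/2 mod 17. 2⁻¹ ≡ 9 (mod 17), so λ ≡ 0.
  x = λ² - 9 - 11 = 0 - 20 ≡ 14; y = λ·(9 - 14) - 9 ≡ 8. → (14, 8)
7G: (14, 8) + (11, 9). λ = (9 - 8)/(11 - 14) ≡ 1/14 mod 17. 14⁻¹ ≡ 11 (mod 17), so λ ≡ 11.
  x = λ² - 14 - 11 = 121 - 25 ≡ 11; y = λ·(14 - 11) - 8 ≡ 8. → (11, 8)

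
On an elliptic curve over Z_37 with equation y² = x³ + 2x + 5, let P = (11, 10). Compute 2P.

(22, 2)

tangent at (11, 10): λ = (3·11² + 2)/(2·10) ≡ 32/20. 20⁻¹ ≡ 13 (mod 37) since 20·13 = 260 ≡ 1, so λ ≡ 32·13 ≡ 9.
  x = λ² - 11 - 11 = 81 - 22 ≡ 22; y = λ·(11 - 22) - 10 ≡ 2. → (22, 2)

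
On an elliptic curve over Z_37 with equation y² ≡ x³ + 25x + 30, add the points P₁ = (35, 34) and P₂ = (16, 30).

(13, 31)

(35, 34) + (16, 30). λ = (30 - 34)/(16 - 35) ≡ 33/18 mod 37. 18⁻¹ ≡ 35 (mod 37) since 18·35 = 630 ≡ 1, so λ ≡ 8.
  x = λ² - 35 - 16 = 64 - 51 ≡ 13; y = λ·(35 - 13) - 34 ≡ 31. → (13, 31)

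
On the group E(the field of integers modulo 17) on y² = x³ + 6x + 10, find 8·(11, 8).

Write G = (11, 8).
Double-and-add on 8 = (1000)₂. Start with G = (11, 8) for the leading 1-bit.
double: tangent at (11, 8): λ = (3·11² + 6)/(2·8) ≡ 12/16. 16⁻¹ ≡ 16 (mod 17), so λ ≡ 12·16 ≡ 5.
  x = λ² - 11 - 11 = 25 - 22 ≡ 3; y = λ·(11 - 3) - 8 ≡ 15. → (3, 15)
double: tangent at (3, 15): λ = (3·3² + 6)/(2·15) ≡ 16/13. 13⁻¹ ≡ 4 (mod 17), so λ ≡ 16·4 ≡ 13.
  x = λ² - 3 - 3 = 169 - 6 ≡ 10; y = λ·(3 - 10) - 15 ≡ 13. → (10, 13)
double: tangent at (10, 13): λ = (3·10² + 6)/(2·13) ≡ 0/9. 9⁻¹ ≡ 2 (mod 17) since 9·2 = 18 ≡ 1, so λ ≡ 0·2 ≡ 0.
  x = λ² - 10 - 10 = 0 - 20 ≡ 14; y = λ·(10 - 14) - 13 ≡ 4. → (14, 4)

(14, 4)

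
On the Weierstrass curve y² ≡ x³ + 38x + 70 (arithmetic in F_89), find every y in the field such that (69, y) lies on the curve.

11, 78

x³ + 38x + 70 = 331201 ≡ 32 (mod 89).
Square roots of 32 mod 89: 11 and 78 (since 11² = 121 ≡ 32).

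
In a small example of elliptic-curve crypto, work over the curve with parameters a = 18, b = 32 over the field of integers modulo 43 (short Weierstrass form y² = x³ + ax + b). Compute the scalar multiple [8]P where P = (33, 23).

(33, 20)

Repeated addition: build up to 8P.
2P: tangent at (33, 23): λ = (3·33² + 18)/(2·23) ≡ 17/3. 3⁻¹ ≡ 29 (mod 43), so λ ≡ 17·29 ≡ 20.
  x = λ² - 33 - 33 = 400 - 66 ≡ 33; y = λ·(33 - 33) - 23 ≡ 20. → (33, 20)
3P: (33, 20) + (33, 23): same x and y₁ ≡ -y₂, so the sum is 𝒪.
4P: 𝒪 + (33, 23) = (33, 23) (identity).
5P: tangent at (33, 23): λ = (3·33² + 18)/(2·23) ≡ 17/3. 3⁻¹ ≡ 29 (mod 43) since 3·29 = 87 ≡ 1, so λ ≡ 17·29 ≡ 20.
  x = λ² - 33 - 33 = 400 - 66 ≡ 33; y = λ·(33 - 33) - 23 ≡ 20. → (33, 20)
6P: (33, 20) + (33, 23): same x and y₁ ≡ -y₂, so the sum is 𝒪.
7P: 𝒪 + (33, 23) = (33, 23) (identity).
8P: tangent at (33, 23): λ = (3·33² + 18)/(2·23) ≡ 17/3. 3⁻¹ ≡ 29 (mod 43), so λ ≡ 17·29 ≡ 20.
  x = λ² - 33 - 33 = 400 - 66 ≡ 33; y = λ·(33 - 33) - 23 ≡ 20. → (33, 20)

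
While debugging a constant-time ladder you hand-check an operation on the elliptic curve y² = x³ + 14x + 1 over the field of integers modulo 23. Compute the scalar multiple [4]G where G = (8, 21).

Repeated addition: build up to 4G.
2G: tangent at (8, 21): λ = (3·8² + 14)/(2·21) ≡ 22/19. 19⁻¹ ≡ 17 (mod 23), so λ ≡ 22·17 ≡ 6.
  x = λ² - 8 - 8 = 36 - 16 ≡ 20; y = λ·(8 - 20) - 21 ≡ 22. → (20, 22)
3G: (20, 22) + (8, 21). λ = (21 - 22)/(8 - 20) ≡ 22/11 mod 23. 11⁻¹ ≡ 21 (mod 23), so λ ≡ 2.
  x = λ² - 20 - 8 = 4 - 28 ≡ 22; y = λ·(20 - 22) - 22 ≡ 20. → (22, 20)
4G: (22, 20) + (8, 21). λ = (21 - 20)/(8 - 22) ≡ 1/9 mod 23. 9⁻¹ ≡ 18 (mod 23) since 9·18 = 162 ≡ 1, so λ ≡ 18.
  x = λ² - 22 - 8 = 324 - 30 ≡ 18; y = λ·(22 - 18) - 20 ≡ 6. → (18, 6)

(18, 6)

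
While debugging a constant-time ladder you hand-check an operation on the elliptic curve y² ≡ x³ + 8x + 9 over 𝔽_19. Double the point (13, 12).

tangent at (13, 12): λ = (3·13² + 8)/(2·12) ≡ 2/5. 5⁻¹ ≡ 4 (mod 19), so λ ≡ 2·4 ≡ 8.
  x = λ² - 13 - 13 = 64 - 26 ≡ 0; y = λ·(13 - 0) - 12 ≡ 16. → (0, 16)

(0, 16)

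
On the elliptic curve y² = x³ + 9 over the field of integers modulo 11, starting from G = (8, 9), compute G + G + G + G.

Double-and-add on 4 = (100)₂. Start with G = (8, 9) for the leading 1-bit.
double: tangent at (8, 9): λ = (3·8² + 0)/(2·9) ≡ 5/7. 7⁻¹ ≡ 8 (mod 11) since 7·8 = 56 ≡ 1, so λ ≡ 5·8 ≡ 7.
  x = λ² - 8 - 8 = 49 - 16 ≡ 0; y = λ·(8 - 0) - 9 ≡ 3. → (0, 3)
double: tangent at (0, 3): λ = (3·0² + 0)/(2·3) ≡ 0/6. 6⁻¹ ≡ 2 (mod 11) since 6·2 = 12 ≡ 1, so λ ≡ 0·2 ≡ 0.
  x = λ² - 0 - 0 = 0 - 0 ≡ 0; y = λ·(0 - 0) - 3 ≡ 8. → (0, 8)

(0, 8)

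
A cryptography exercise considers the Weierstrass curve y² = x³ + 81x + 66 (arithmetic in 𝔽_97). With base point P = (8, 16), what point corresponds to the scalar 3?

Repeated addition: build up to 3P.
2P: tangent at (8, 16): λ = (3·8² + 81)/(2·16) ≡ 79/32. 32⁻¹ ≡ 94 (mod 97), so λ ≡ 79·94 ≡ 54.
  x = λ² - 8 - 8 = 2916 - 16 ≡ 87; y = λ·(8 - 87) - 16 ≡ 83. → (87, 83)
3P: (87, 83) + (8, 16). λ = (16 - 83)/(8 - 87) ≡ 30/18 mod 97. 18⁻¹ ≡ 27 (mod 97), so λ ≡ 34.
  x = λ² - 87 - 8 = 1156 - 95 ≡ 91; y = λ·(87 - 91) - 83 ≡ 72. → (91, 72)

(91, 72)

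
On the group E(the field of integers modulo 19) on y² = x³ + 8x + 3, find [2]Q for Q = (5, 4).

tangent at (5, 4): λ = (3·5² + 8)/(2·4) ≡ 7/8. 8⁻¹ ≡ 12 (mod 19), so λ ≡ 7·12 ≡ 8.
  x = λ² - 5 - 5 = 64 - 10 ≡ 16; y = λ·(5 - 16) - 4 ≡ 3. → (16, 3)

(16, 3)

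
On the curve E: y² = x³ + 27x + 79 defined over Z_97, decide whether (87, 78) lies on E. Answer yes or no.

y² = 78² ≡ 70; x³ + 27x + 79 = 660931 ≡ 70 (mod 97). 70 = 70.

yes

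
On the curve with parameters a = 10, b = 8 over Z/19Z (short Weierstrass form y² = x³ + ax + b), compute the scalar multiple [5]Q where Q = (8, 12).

Double-and-add on 5 = (101)₂. Start with Q = (8, 12) for the leading 1-bit.
double: tangent at (8, 12): λ = (3·8² + 10)/(2·12) ≡ 12/5. 5⁻¹ ≡ 4 (mod 19), so λ ≡ 12·4 ≡ 10.
  x = λ² - 8 - 8 = 100 - 16 ≡ 8; y = λ·(8 - 8) - 12 ≡ 7. → (8, 7)
double: tangent at (8, 7): λ = (3·8² + 10)/(2·7) ≡ 12/14. 14⁻¹ ≡ 15 (mod 19) since 14·15 = 210 ≡ 1, so λ ≡ 12·15 ≡ 9.
  x = λ² - 8 - 8 = 81 - 16 ≡ 8; y = λ·(8 - 8) - 7 ≡ 12. → (8, 12)
add Q: tangent at (8, 12): λ = (3·8² + 10)/(2·12) ≡ 12/5. 5⁻¹ ≡ 4 (mod 19) since 5·4 = 20 ≡ 1, so λ ≡ 12·4 ≡ 10.
  x = λ² - 8 - 8 = 100 - 16 ≡ 8; y = λ·(8 - 8) - 12 ≡ 7. → (8, 7)

(8, 7)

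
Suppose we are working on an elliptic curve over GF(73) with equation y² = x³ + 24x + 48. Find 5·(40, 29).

Write Q = (40, 29).
Double-and-add on 5 = (101)₂. Start with Q = (40, 29) for the leading 1-bit.
double: tangent at (40, 29): λ = (3·40² + 24)/(2·29) ≡ 6/58. 58⁻¹ ≡ 34 (mod 73), so λ ≡ 6·34 ≡ 58.
  x = λ² - 40 - 40 = 3364 - 80 ≡ 72; y = λ·(40 - 72) - 29 ≡ 13. → (72, 13)
double: tangent at (72, 13): λ = (3·72² + 24)/(2·13) ≡ 27/26. 26⁻¹ ≡ 59 (mod 73) since 26·59 = 1534 ≡ 1, so λ ≡ 27·59 ≡ 60.
  x = λ² - 72 - 72 = 3600 - 144 ≡ 25; y = λ·(72 - 25) - 13 ≡ 33. → (25, 33)
add Q: (25, 33) + (40, 29). λ = (29 - 33)/(40 - 25) ≡ 69/15 mod 73. 15⁻¹ ≡ 39 (mod 73) since 15·39 = 585 ≡ 1, so λ ≡ 63.
  x = λ² - 25 - 40 = 3969 - 65 ≡ 35; y = λ·(25 - 35) - 33 ≡ 67. → (35, 67)

(35, 67)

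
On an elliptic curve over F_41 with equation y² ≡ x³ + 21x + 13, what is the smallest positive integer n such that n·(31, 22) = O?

11

2P: tangent at (31, 22): λ = (3·31² + 21)/(2·22) ≡ 34/3. 3⁻¹ ≡ 14 (mod 41), so λ ≡ 34·14 ≡ 25.
  x = λ² - 31 - 31 = 625 - 62 ≡ 30; y = λ·(31 - 30) - 22 ≡ 3. → (30, 3)
3P: (30, 3) + (31, 22). λ = (22 - 3)/(31 - 30) ≡ 19/1 mod 41. 1⁻¹ ≡ 1 (mod 41), so λ ≡ 19.
  x = λ² - 30 - 31 = 361 - 61 ≡ 13; y = λ·(30 - 13) - 3 ≡ 33. → (13, 33)
4P: (13, 33) + (31, 22). λ = (22 - 33)/(31 - 13) ≡ 30/18 mod 41. 18⁻¹ ≡ 16 (mod 41), so λ ≡ 29.
  x = λ² - 13 - 31 = 841 - 44 ≡ 18; y = λ·(13 - 18) - 33 ≡ 27. → (18, 27)
5P: (18, 27) + (31, 22). λ = (22 - 27)/(31 - 18) ≡ 36/13 mod 41. 13⁻¹ ≡ 19 (mod 41), so λ ≡ 28.
  x = λ² - 18 - 31 = 784 - 49 ≡ 38; y = λ·(18 - 38) - 27 ≡ 28. → (38, 28)
6P: (38, 28) + (31, 22). λ = (22 - 28)/(31 - 38) ≡ 35/34 mod 41. 34⁻¹ ≡ 35 (mod 41), so λ ≡ 36.
  x = λ² - 38 - 31 = 1296 - 69 ≡ 38; y = λ·(38 - 38) - 28 ≡ 13. → (38, 13)
7P: (38, 13) + (31, 22). λ = (22 - 13)/(31 - 38) ≡ 9/34 mod 41. 34⁻¹ ≡ 35 (mod 41) since 34·35 = 1190 ≡ 1, so λ ≡ 28.
  x = λ² - 38 - 31 = 784 - 69 ≡ 18; y = λ·(38 - 18) - 13 ≡ 14. → (18, 14)
8P: (18, 14) + (31, 22). λ = (22 - 14)/(31 - 18) ≡ 8/13 mod 41. 13⁻¹ ≡ 19 (mod 41) since 13·19 = 247 ≡ 1, so λ ≡ 29.
  x = λ² - 18 - 31 = 841 - 49 ≡ 13; y = λ·(18 - 13) - 14 ≡ 8. → (13, 8)
9P: (13, 8) + (31, 22). λ = (22 - 8)/(31 - 13) ≡ 14/18 mod 41. 18⁻¹ ≡ 16 (mod 41), so λ ≡ 19.
  x = λ² - 13 - 31 = 361 - 44 ≡ 30; y = λ·(13 - 30) - 8 ≡ 38. → (30, 38)
10P: (30, 38) + (31, 22). λ = (22 - 38)/(31 - 30) ≡ 25/1 mod 41. 1⁻¹ ≡ 1 (mod 41), so λ ≡ 25.
  x = λ² - 30 - 31 = 625 - 61 ≡ 31; y = λ·(30 - 31) - 38 ≡ 19. → (31, 19)
11P: (31, 19) + (31, 22): same x and y₁ ≡ -y₂, so the sum is O.
11P = O, so the order is 11.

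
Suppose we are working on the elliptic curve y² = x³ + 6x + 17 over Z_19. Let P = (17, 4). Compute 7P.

Repeated addition: build up to 7P.
2P: tangent at (17, 4): λ = (3·17² + 6)/(2·4) ≡ 18/8. 8⁻¹ ≡ 12 (mod 19), so λ ≡ 18·12 ≡ 7.
  x = λ² - 17 - 17 = 49 - 34 ≡ 15; y = λ·(17 - 15) - 4 ≡ 10. → (15, 10)
3P: (15, 10) + (17, 4). λ = (4 - 10)/(17 - 15) ≡ 13/2 mod 19. 2⁻¹ ≡ 10 (mod 19), so λ ≡ 16.
  x = λ² - 15 - 17 = 256 - 32 ≡ 15; y = λ·(15 - 15) - 10 ≡ 9. → (15, 9)
4P: (15, 9) + (17, 4). λ = (4 - 9)/(17 - 15) ≡ 14/2 mod 19. 2⁻¹ ≡ 10 (mod 19) since 2·10 = 20 ≡ 1, so λ ≡ 7.
  x = λ² - 15 - 17 = 49 - 32 ≡ 17; y = λ·(15 - 17) - 9 ≡ 15. → (17, 15)
5P: (17, 15) + (17, 4): same x and y₁ ≡ -y₂, so the sum is the point at infinity.
6P: the point at infinity + (17, 4) = (17, 4) (identity).
7P: tangent at (17, 4): λ = (3·17² + 6)/(2·4) ≡ 18/8. 8⁻¹ ≡ 12 (mod 19), so λ ≡ 18·12 ≡ 7.
  x = λ² - 17 - 17 = 49 - 34 ≡ 15; y = λ·(17 - 15) - 4 ≡ 10. → (15, 10)

(15, 10)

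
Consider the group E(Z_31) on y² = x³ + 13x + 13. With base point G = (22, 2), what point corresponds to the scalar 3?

O

Repeated addition: build up to 3G.
2G: tangent at (22, 2): λ = (3·22² + 13)/(2·2) ≡ 8/4. 4⁻¹ ≡ 8 (mod 31), so λ ≡ 8·8 ≡ 2.
  x = λ² - 22 - 22 = 4 - 44 ≡ 22; y = λ·(22 - 22) - 2 ≡ 29. → (22, 29)
3G: (22, 29) + (22, 2): same x and y₁ ≡ -y₂, so the sum is O.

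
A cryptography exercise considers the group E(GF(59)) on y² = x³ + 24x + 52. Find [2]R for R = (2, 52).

(58, 33)

tangent at (2, 52): λ = (3·2² + 24)/(2·52) ≡ 36/45. 45⁻¹ ≡ 21 (mod 59), so λ ≡ 36·21 ≡ 48.
  x = λ² - 2 - 2 = 2304 - 4 ≡ 58; y = λ·(2 - 58) - 52 ≡ 33. → (58, 33)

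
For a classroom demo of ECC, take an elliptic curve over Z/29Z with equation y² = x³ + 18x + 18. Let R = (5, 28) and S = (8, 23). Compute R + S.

(5, 28) + (8, 23). λ = (23 - 28)/(8 - 5) ≡ 24/3 mod 29. 3⁻¹ ≡ 10 (mod 29), so λ ≡ 8.
  x = λ² - 5 - 8 = 64 - 13 ≡ 22; y = λ·(5 - 22) - 28 ≡ 10. → (22, 10)

(22, 10)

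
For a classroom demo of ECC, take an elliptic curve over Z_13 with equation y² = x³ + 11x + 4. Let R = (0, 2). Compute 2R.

(10, 3)

tangent at (0, 2): λ = (3·0² + 11)/(2·2) ≡ 11/4. 4⁻¹ ≡ 10 (mod 13) since 4·10 = 40 ≡ 1, so λ ≡ 11·10 ≡ 6.
  x = λ² - 0 - 0 = 36 - 0 ≡ 10; y = λ·(0 - 10) - 2 ≡ 3. → (10, 3)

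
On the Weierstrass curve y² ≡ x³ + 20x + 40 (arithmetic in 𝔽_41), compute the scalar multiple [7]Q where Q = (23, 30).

(10, 16)

Double-and-add on 7 = (111)₂. Start with Q = (23, 30) for the leading 1-bit.
double: tangent at (23, 30): λ = (3·23² + 20)/(2·30) ≡ 8/19. 19⁻¹ ≡ 13 (mod 41), so λ ≡ 8·13 ≡ 22.
  x = λ² - 23 - 23 = 484 - 46 ≡ 28; y = λ·(23 - 28) - 30 ≡ 24. → (28, 24)
add Q: (28, 24) + (23, 30). λ = (30 - 24)/(23 - 28) ≡ 6/36 mod 41. 36⁻¹ ≡ 8 (mod 41) since 36·8 = 288 ≡ 1, so λ ≡ 7.
  x = λ² - 28 - 23 = 49 - 51 ≡ 39; y = λ·(28 - 39) - 24 ≡ 22. → (39, 22)
double: tangent at (39, 22): λ = (3·39² + 20)/(2·22) ≡ 32/3. 3⁻¹ ≡ 14 (mod 41), so λ ≡ 32·14 ≡ 38.
  x = λ² - 39 - 39 = 1444 - 78 ≡ 13; y = λ·(39 - 13) - 22 ≡ 23. → (13, 23)
add Q: (13, 23) + (23, 30). λ = (30 - 23)/(23 - 13) ≡ 7/10 mod 41. 10⁻¹ ≡ 37 (mod 41), so λ ≡ 13.
  x = λ² - 13 - 23 = 169 - 36 ≡ 10; y = λ·(13 - 10) - 23 ≡ 16. → (10, 16)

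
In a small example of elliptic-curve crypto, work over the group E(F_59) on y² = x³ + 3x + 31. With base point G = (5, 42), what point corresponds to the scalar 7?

Double-and-add on 7 = (111)₂. Start with G = (5, 42) for the leading 1-bit.
double: tangent at (5, 42): λ = (3·5² + 3)/(2·42) ≡ 19/25. 25⁻¹ ≡ 26 (mod 59) since 25·26 = 650 ≡ 1, so λ ≡ 19·26 ≡ 22.
  x = λ² - 5 - 5 = 484 - 10 ≡ 2; y = λ·(5 - 2) - 42 ≡ 24. → (2, 24)
add G: (2, 24) + (5, 42). λ = (42 - 24)/(5 - 2) ≡ 18/3 mod 59. 3⁻¹ ≡ 20 (mod 59), so λ ≡ 6.
  x = λ² - 2 - 5 = 36 - 7 ≡ 29; y = λ·(2 - 29) - 24 ≡ 50. → (29, 50)
double: tangent at (29, 50): λ = (3·29² + 3)/(2·50) ≡ 48/41. 41⁻¹ ≡ 36 (mod 59) since 41·36 = 1476 ≡ 1, so λ ≡ 48·36 ≡ 17.
  x = λ² - 29 - 29 = 289 - 58 ≡ 54; y = λ·(29 - 54) - 50 ≡ 56. → (54, 56)
add G: (54, 56) + (5, 42). λ = (42 - 56)/(5 - 54) ≡ 45/10 mod 59. 10⁻¹ ≡ 6 (mod 59) since 10·6 = 60 ≡ 1, so λ ≡ 34.
  x = λ² - 54 - 5 = 1156 - 59 ≡ 35; y = λ·(54 - 35) - 56 ≡ 0. → (35, 0)

(35, 0)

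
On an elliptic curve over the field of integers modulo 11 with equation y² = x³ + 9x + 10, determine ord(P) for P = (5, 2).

8

2P: tangent at (5, 2): λ = (3·5² + 9)/(2·2) ≡ 7/4. 4⁻¹ ≡ 3 (mod 11), so λ ≡ 7·3 ≡ 10.
  x = λ² - 5 - 5 = 100 - 10 ≡ 2; y = λ·(5 - 2) - 2 ≡ 6. → (2, 6)
3P: (2, 6) + (5, 2). λ = (2 - 6)/(5 - 2) ≡ 7/3 mod 11. 3⁻¹ ≡ 4 (mod 11) since 3·4 = 12 ≡ 1, so λ ≡ 6.
  x = λ² - 2 - 5 = 36 - 7 ≡ 7; y = λ·(2 - 7) - 6 ≡ 8. → (7, 8)
4P: (7, 8) + (5, 2). λ = (2 - 8)/(5 - 7) ≡ 5/9 mod 11. 9⁻¹ ≡ 5 (mod 11), so λ ≡ 3.
  x = λ² - 7 - 5 = 9 - 12 ≡ 8; y = λ·(7 - 8) - 8 ≡ 0. → (8, 0)
5P: (8, 0) + (5, 2). λ = (2 - 0)/(5 - 8) ≡ 2/8 mod 11. 8⁻¹ ≡ 7 (mod 11), so λ ≡ 3.
  x = λ² - 8 - 5 = 9 - 13 ≡ 7; y = λ·(8 - 7) - 0 ≡ 3. → (7, 3)
6P: (7, 3) + (5, 2). λ = (2 - 3)/(5 - 7) ≡ 10/9 mod 11. 9⁻¹ ≡ 5 (mod 11) since 9·5 = 45 ≡ 1, so λ ≡ 6.
  x = λ² - 7 - 5 = 36 - 12 ≡ 2; y = λ·(7 - 2) - 3 ≡ 5. → (2, 5)
7P: (2, 5) + (5, 2). λ = (2 - 5)/(5 - 2) ≡ 8/3 mod 11. 3⁻¹ ≡ 4 (mod 11), so λ ≡ 10.
  x = λ² - 2 - 5 = 100 - 7 ≡ 5; y = λ·(2 - 5) - 5 ≡ 9. → (5, 9)
8P: (5, 9) + (5, 2): same x and y₁ ≡ -y₂, so the sum is 𝒪.
8P = 𝒪, so the order is 8.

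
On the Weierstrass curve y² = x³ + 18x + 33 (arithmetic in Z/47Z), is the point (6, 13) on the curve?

yes

y² = 13² ≡ 28; x³ + 18x + 33 = 357 ≡ 28 (mod 47). 28 = 28.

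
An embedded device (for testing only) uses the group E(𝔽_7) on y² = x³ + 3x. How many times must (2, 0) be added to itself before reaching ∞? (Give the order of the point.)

2P: (2, 0) + (2, 0): same x and y₁ ≡ -y₂, so the sum is ∞.
2P = ∞, so the order is 2.

2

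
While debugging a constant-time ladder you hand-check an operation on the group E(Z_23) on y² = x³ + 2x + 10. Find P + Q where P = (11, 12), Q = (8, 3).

(13, 5)

(11, 12) + (8, 3). λ = (3 - 12)/(8 - 11) ≡ 14/20 mod 23. 20⁻¹ ≡ 15 (mod 23) since 20·15 = 300 ≡ 1, so λ ≡ 3.
  x = λ² - 11 - 8 = 9 - 19 ≡ 13; y = λ·(11 - 13) - 12 ≡ 5. → (13, 5)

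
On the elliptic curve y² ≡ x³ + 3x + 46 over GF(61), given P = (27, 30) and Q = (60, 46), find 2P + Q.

First 2P:
Repeated addition: build up to 2P.
2P: tangent at (27, 30): λ = (3·27² + 3)/(2·30) ≡ 55/60. 60⁻¹ ≡ 60 (mod 61), so λ ≡ 55·60 ≡ 6.
  x = λ² - 27 - 27 = 36 - 54 ≡ 43; y = λ·(27 - 43) - 30 ≡ 57. → (43, 57)
2P = (43, 57).
Finally 2P + Q:
(43, 57) + (60, 46). λ = (46 - 57)/(60 - 43) ≡ 50/17 mod 61. 17⁻¹ ≡ 18 (mod 61), so λ ≡ 46.
  x = λ² - 43 - 60 = 2116 - 103 ≡ 0; y = λ·(43 - 0) - 57 ≡ 30. → (0, 30)

(0, 30)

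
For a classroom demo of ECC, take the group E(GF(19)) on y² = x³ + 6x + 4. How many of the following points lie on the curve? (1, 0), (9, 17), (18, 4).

1

(1, 0): 0² ≡ 0, rhs ≡ 11 → off.
(9, 17): 17² ≡ 4, rhs ≡ 8 → off.
(18, 4): 4² ≡ 16, rhs ≡ 16 → on.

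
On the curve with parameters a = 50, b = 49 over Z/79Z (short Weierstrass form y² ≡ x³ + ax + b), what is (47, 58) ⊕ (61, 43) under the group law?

(58, 61)

(47, 58) + (61, 43). λ = (43 - 58)/(61 - 47) ≡ 64/14 mod 79. 14⁻¹ ≡ 17 (mod 79), so λ ≡ 61.
  x = λ² - 47 - 61 = 3721 - 108 ≡ 58; y = λ·(47 - 58) - 58 ≡ 61. → (58, 61)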